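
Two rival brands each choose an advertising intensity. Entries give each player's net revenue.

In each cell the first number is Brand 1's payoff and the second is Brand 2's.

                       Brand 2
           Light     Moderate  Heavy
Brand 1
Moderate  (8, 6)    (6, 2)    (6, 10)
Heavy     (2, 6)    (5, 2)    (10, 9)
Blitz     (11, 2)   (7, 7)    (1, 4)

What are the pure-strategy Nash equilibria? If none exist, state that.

The pure Nash equilibria are (Heavy, Heavy); (Blitz, Moderate).

Brand 1 against Light: payoffs 8, 2, 11 → best response Blitz.
Brand 1 against Moderate: payoffs 6, 5, 7 → best response Blitz.
Brand 1 against Heavy: payoffs 6, 10, 1 → best response Heavy.
Brand 2 against Moderate: payoffs 6, 2, 10 → best response Heavy.
Brand 2 against Heavy: payoffs 6, 2, 9 → best response Heavy.
Brand 2 against Blitz: payoffs 2, 7, 4 → best response Moderate.
Mutual best responses: (Heavy, Heavy); (Blitz, Moderate).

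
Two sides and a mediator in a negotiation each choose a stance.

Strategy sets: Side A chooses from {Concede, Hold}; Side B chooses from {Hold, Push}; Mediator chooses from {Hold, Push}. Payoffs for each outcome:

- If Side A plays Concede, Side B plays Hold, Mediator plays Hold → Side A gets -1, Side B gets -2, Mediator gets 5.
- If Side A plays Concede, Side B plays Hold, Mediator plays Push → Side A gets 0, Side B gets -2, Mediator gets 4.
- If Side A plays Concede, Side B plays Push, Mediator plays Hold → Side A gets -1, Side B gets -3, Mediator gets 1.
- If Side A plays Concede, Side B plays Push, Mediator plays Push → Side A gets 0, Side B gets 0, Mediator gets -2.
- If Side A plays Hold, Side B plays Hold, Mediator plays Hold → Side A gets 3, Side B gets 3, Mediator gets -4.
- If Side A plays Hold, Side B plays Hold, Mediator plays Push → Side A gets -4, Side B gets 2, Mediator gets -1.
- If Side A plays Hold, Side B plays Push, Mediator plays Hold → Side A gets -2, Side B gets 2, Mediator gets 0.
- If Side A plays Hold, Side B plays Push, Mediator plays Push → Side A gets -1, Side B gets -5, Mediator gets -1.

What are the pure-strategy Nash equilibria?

For each strategy profile, look for a profitable unilateral deviation.
(Concede, Hold, Hold): Side A can switch to Hold (-1 → 3). Not NE.
(Concede, Hold, Push): Side B can switch to Push (-2 → 0). Not NE.
(Concede, Push, Hold): Side B can switch to Hold (-3 → -2). Not NE.
(Concede, Push, Push): Mediator can switch to Hold (-2 → 1). Not NE.
(Hold, Hold, Hold): Mediator can switch to Push (-4 → -1). Not NE.
(Hold, Hold, Push): Side A can switch to Concede (-4 → 0). Not NE.
(Hold, Push, Hold): Side A can switch to Concede (-2 → -1). Not NE.
(Hold, Push, Push): Side A can switch to Concede (-1 → 0). Not NE.

There is no pure-strategy Nash equilibrium.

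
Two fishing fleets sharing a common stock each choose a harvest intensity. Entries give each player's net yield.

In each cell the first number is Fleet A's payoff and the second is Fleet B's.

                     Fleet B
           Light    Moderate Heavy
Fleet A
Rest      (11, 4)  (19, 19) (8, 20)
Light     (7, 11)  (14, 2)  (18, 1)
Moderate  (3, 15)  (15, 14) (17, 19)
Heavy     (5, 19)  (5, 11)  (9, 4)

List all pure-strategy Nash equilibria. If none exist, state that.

Fleet A against Light: payoffs 11, 7, 3, 5 → best response Rest.
Fleet A against Moderate: payoffs 19, 14, 15, 5 → best response Rest.
Fleet A against Heavy: payoffs 8, 18, 17, 9 → best response Light.
Fleet B against Rest: payoffs 4, 19, 20 → best response Heavy.
Fleet B against Light: payoffs 11, 2, 1 → best response Light.
Fleet B against Moderate: payoffs 15, 14, 19 → best response Heavy.
Fleet B against Heavy: payoffs 19, 11, 4 → best response Light.
No profile is a mutual best response for all players.

This game has no pure Nash equilibrium.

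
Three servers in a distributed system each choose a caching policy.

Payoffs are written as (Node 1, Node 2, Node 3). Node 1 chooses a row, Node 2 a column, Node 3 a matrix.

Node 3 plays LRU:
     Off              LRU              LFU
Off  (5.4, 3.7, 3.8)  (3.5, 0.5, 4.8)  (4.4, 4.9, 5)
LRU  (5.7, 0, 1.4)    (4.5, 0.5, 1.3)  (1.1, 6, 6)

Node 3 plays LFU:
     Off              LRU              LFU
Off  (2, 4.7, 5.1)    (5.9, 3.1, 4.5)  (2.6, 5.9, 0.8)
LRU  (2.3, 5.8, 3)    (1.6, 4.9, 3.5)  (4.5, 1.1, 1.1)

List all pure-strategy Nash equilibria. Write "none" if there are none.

(Off, Off, LRU): Node 1 can switch to LRU (5.4 → 5.7). Not NE.
(Off, Off, LFU): Node 1 can switch to LRU (2 → 2.3). Not NE.
(Off, LRU, LRU): Node 1 can switch to LRU (3.5 → 4.5). Not NE.
(Off, LRU, LFU): Node 2 can switch to Off (3.1 → 4.7). Not NE.
(Off, LFU, LRU): Node 1 gets 4.4, best alternative 1.1; Node 2 gets 4.9, best alternative 3.7; Node 3 gets 5, best alternative 0.8. No profitable deviation — NE.
(Off, LFU, LFU): Node 1 can switch to LRU (2.6 → 4.5). Not NE.
(LRU, Off, LRU): Node 2 can switch to LRU (0 → 0.5). Not NE.
(LRU, Off, LFU): Node 1 gets 2.3, best alternative 2; Node 2 gets 5.8, best alternative 4.9; Node 3 gets 3, best alternative 1.4. No profitable deviation — NE.
(LRU, LRU, LRU): Node 2 can switch to LFU (0.5 → 6). Not NE.
(LRU, LRU, LFU): Node 1 can switch to Off (1.6 → 5.9). Not NE.
(The remaining 2 profiles each have a profitable deviation by the same check.)

Pure-strategy Nash equilibria: (Off, LFU, LRU) and (LRU, Off, LFU)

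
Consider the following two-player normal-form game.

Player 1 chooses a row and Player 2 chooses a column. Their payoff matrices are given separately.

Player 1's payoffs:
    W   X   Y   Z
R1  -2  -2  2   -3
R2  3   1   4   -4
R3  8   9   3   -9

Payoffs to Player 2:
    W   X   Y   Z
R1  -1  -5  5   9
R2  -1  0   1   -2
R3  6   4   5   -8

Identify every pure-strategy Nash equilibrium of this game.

The pure Nash equilibria are (R1, Z); (R2, Y); (R3, W).

Player 1 against W: payoffs -2, 3, 8 → best response R3.
Player 1 against X: payoffs -2, 1, 9 → best response R3.
Player 1 against Y: payoffs 2, 4, 3 → best response R2.
Player 1 against Z: payoffs -3, -4, -9 → best response R1.
Player 2 against R1: payoffs -1, -5, 5, 9 → best response Z.
Player 2 against R2: payoffs -1, 0, 1, -2 → best response Y.
Player 2 against R3: payoffs 6, 4, 5, -8 → best response W.
Mutual best responses: (R1, Z); (R2, Y); (R3, W).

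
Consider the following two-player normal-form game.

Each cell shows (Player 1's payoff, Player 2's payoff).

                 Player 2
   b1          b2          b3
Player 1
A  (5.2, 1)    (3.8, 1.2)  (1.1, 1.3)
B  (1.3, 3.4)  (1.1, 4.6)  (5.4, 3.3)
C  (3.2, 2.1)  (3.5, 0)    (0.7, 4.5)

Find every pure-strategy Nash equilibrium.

Player 1 against b1: payoffs 5.2, 1.3, 3.2 → best response A.
Player 1 against b2: payoffs 3.8, 1.1, 3.5 → best response A.
Player 1 against b3: payoffs 1.1, 5.4, 0.7 → best response B.
Player 2 against A: payoffs 1, 1.2, 1.3 → best response b3.
Player 2 against B: payoffs 3.4, 4.6, 3.3 → best response b2.
Player 2 against C: payoffs 2.1, 0, 4.5 → best response b3.
No profile is a mutual best response for all players.

No pure-strategy Nash equilibrium.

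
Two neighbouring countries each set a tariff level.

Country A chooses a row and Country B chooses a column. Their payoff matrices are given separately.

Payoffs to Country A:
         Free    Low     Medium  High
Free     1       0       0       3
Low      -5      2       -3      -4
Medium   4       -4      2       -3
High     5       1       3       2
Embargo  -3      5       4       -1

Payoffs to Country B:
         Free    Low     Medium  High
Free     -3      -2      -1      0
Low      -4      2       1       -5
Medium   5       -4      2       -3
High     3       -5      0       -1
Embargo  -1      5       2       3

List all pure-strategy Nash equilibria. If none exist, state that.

(Free, Free): Country A can switch to Medium (1 → 4). Not NE.
(Free, Low): Country A can switch to Low (0 → 2). Not NE.
(Free, Medium): Country A can switch to Medium (0 → 2). Not NE.
(Free, High): Country A gets 3, best alternative 2; Country B gets 0, best alternative -1. No profitable deviation — NE.
(Low, Free): Country A can switch to Free (-5 → 1). Not NE.
(Low, Low): Country A can switch to Embargo (2 → 5). Not NE.
(Low, Medium): Country A can switch to Free (-3 → 0). Not NE.
(Low, High): Country A can switch to Free (-4 → 3). Not NE.
(Medium, Free): Country A can switch to High (4 → 5). Not NE.
(High, Free): Country A gets 5, best alternative 4; Country B gets 3, best alternative 0. No profitable deviation — NE.
(Embargo, Low): Country A gets 5, best alternative 2; Country B gets 5, best alternative 3. No profitable deviation — NE.
(The remaining 9 profiles each have a profitable deviation by the same check.)

(Free, High); (High, Free); (Embargo, Low)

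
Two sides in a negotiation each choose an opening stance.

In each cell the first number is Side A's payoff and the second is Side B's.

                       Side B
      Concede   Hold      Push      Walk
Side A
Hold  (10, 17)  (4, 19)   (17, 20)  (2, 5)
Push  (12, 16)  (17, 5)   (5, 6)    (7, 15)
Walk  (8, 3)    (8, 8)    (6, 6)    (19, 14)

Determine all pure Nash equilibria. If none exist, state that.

For each strategy profile, look for a profitable unilateral deviation.
(Hold, Concede): Side A can switch to Push (10 → 12). Not NE.
(Hold, Hold): Side A can switch to Push (4 → 17). Not NE.
(Hold, Push): Side A gets 17, best alternative 6; Side B gets 20, best alternative 19. No profitable deviation — NE.
(Hold, Walk): Side A can switch to Push (2 → 7). Not NE.
(Push, Concede): Side A gets 12, best alternative 10; Side B gets 16, best alternative 15. No profitable deviation — NE.
(Push, Hold): Side B can switch to Concede (5 → 16). Not NE.
(Push, Push): Side A can switch to Hold (5 → 17). Not NE.
(Push, Walk): Side A can switch to Walk (7 → 19). Not NE.
(Walk, Walk): Side A gets 19, best alternative 7; Side B gets 14, best alternative 8. No profitable deviation — NE.
(The remaining 3 profiles each have a profitable deviation by the same check.)

The pure Nash equilibria are (Hold, Push); (Push, Concede); (Walk, Walk).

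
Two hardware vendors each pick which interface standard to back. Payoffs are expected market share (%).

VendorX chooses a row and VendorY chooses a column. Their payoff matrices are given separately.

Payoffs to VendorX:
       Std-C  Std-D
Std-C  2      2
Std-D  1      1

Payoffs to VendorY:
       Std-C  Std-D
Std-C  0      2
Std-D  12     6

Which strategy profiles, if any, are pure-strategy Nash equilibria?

(Std-C, Std-C): VendorY can switch to Std-D (0 → 2). Not NE.
(Std-C, Std-D): VendorX gets 2, best alternative 1; VendorY gets 2, best alternative 0. No profitable deviation — NE.
(Std-D, Std-C): VendorX can switch to Std-C (1 → 2). Not NE.
(Std-D, Std-D): VendorX can switch to Std-C (1 → 2). Not NE.

The unique pure-strategy Nash equilibrium is (Std-C, Std-D).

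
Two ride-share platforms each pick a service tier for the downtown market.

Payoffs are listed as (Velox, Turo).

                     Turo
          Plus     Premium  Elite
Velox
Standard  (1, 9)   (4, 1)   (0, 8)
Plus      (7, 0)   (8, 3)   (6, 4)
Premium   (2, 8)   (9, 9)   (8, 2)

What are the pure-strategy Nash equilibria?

Velox against Plus: payoffs 1, 7, 2 → best response Plus.
Velox against Premium: payoffs 4, 8, 9 → best response Premium.
Velox against Elite: payoffs 0, 6, 8 → best response Premium.
Turo against Standard: payoffs 9, 1, 8 → best response Plus.
Turo against Plus: payoffs 0, 3, 4 → best response Elite.
Turo against Premium: payoffs 8, 9, 2 → best response Premium.
Mutual best responses: (Premium, Premium).

Pure NE: (Premium, Premium)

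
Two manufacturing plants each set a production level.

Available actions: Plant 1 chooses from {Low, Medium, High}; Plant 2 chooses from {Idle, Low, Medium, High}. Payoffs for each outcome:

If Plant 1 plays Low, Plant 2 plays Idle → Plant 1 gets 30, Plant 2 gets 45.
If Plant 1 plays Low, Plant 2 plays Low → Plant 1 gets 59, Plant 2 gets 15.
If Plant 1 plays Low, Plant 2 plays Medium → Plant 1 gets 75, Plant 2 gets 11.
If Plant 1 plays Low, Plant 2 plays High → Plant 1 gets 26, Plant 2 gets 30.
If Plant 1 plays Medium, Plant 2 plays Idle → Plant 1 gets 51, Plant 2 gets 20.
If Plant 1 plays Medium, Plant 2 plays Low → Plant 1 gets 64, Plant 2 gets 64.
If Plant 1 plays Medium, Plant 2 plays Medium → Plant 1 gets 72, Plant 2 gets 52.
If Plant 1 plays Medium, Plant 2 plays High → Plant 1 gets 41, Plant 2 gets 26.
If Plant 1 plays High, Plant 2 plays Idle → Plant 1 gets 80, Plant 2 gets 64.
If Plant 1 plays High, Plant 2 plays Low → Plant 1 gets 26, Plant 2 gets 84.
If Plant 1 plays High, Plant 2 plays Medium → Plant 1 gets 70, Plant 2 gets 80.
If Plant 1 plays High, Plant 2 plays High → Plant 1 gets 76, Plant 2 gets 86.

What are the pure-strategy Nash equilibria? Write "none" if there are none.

Pure-strategy Nash equilibria: (Medium, Low), (High, High)

(Low, Idle): Plant 1 can switch to Medium (30 → 51). Not NE.
(Low, Low): Plant 1 can switch to Medium (59 → 64). Not NE.
(Low, Medium): Plant 2 can switch to Idle (11 → 45). Not NE.
(Low, High): Plant 1 can switch to Medium (26 → 41). Not NE.
(Medium, Idle): Plant 1 can switch to High (51 → 80). Not NE.
(Medium, Low): Plant 1 gets 64, best alternative 59; Plant 2 gets 64, best alternative 52. No profitable deviation — NE.
(Medium, Medium): Plant 1 can switch to Low (72 → 75). Not NE.
(Medium, High): Plant 1 can switch to High (41 → 76). Not NE.
(High, Idle): Plant 2 can switch to Low (64 → 84). Not NE.
(High, Low): Plant 1 can switch to Low (26 → 59). Not NE.
(High, Medium): Plant 1 can switch to Low (70 → 75). Not NE.
(High, High): Plant 1 gets 76, best alternative 41; Plant 2 gets 86, best alternative 84. No profitable deviation — NE.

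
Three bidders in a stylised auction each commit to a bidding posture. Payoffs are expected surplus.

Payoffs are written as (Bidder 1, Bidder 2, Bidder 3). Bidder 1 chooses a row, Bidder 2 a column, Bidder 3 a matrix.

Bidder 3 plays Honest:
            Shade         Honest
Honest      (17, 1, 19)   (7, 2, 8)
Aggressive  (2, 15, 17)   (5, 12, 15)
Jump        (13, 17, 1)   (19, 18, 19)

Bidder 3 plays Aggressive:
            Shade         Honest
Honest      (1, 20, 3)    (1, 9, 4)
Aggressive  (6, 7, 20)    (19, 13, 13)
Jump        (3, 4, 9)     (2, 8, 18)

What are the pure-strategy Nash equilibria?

The unique pure-strategy Nash equilibrium is (Jump, Honest, Honest).

Bidder 1 against (Shade, Honest): payoffs 17, 2, 13 → best response Honest.
Bidder 1 against (Shade, Aggressive): payoffs 1, 6, 3 → best response Aggressive.
Bidder 1 against (Honest, Honest): payoffs 7, 5, 19 → best response Jump.
Bidder 1 against (Honest, Aggressive): payoffs 1, 19, 2 → best response Aggressive.
Bidder 2 against (Honest, Honest): payoffs 1, 2 → best response Honest.
Bidder 2 against (Honest, Aggressive): payoffs 20, 9 → best response Shade.
Bidder 2 against (Aggressive, Honest): payoffs 15, 12 → best response Shade.
Bidder 2 against (Aggressive, Aggressive): payoffs 7, 13 → best response Honest.
Bidder 2 against (Jump, Honest): payoffs 17, 18 → best response Honest.
Bidder 2 against (Jump, Aggressive): payoffs 4, 8 → best response Honest.
Bidder 3 against (Honest, Shade): payoffs 19, 3 → best response Honest.
Bidder 3 against (Honest, Honest): payoffs 8, 4 → best response Honest.
Bidder 3 against (Aggressive, Shade): payoffs 17, 20 → best response Aggressive.
Bidder 3 against (Aggressive, Honest): payoffs 15, 13 → best response Honest.
Bidder 3 against (Jump, Shade): payoffs 1, 9 → best response Aggressive.
Bidder 3 against (Jump, Honest): payoffs 19, 18 → best response Honest.
Mutual best responses: (Jump, Honest, Honest).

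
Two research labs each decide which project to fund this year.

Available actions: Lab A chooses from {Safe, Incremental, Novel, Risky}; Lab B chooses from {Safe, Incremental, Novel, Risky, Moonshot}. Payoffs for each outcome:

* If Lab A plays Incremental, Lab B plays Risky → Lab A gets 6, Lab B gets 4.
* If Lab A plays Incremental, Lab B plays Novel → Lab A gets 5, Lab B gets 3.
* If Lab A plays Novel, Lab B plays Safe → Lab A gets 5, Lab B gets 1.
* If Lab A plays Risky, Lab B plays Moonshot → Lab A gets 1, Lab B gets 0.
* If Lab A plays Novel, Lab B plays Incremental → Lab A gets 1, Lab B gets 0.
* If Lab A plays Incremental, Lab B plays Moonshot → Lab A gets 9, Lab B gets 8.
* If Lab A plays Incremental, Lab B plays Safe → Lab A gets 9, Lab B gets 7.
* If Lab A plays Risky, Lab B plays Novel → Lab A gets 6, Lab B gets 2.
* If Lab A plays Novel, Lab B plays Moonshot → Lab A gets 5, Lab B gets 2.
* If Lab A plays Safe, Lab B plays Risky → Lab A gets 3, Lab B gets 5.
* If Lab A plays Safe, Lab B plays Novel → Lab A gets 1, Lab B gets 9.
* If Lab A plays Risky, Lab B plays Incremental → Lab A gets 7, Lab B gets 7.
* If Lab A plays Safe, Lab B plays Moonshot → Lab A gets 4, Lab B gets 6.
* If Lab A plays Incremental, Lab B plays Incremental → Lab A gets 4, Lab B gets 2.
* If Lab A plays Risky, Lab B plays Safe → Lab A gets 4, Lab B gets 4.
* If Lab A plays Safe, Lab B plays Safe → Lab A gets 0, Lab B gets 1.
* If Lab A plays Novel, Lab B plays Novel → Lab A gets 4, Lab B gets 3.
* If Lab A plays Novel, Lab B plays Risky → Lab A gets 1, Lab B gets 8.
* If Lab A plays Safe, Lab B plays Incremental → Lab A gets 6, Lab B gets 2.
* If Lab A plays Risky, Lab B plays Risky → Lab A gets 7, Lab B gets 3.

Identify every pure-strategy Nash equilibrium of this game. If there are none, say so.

Pure-strategy Nash equilibria: (Incremental, Moonshot), (Risky, Incremental)

Lab A against Safe: payoffs 0, 9, 5, 4 → best response Incremental.
Lab A against Incremental: payoffs 6, 4, 1, 7 → best response Risky.
Lab A against Novel: payoffs 1, 5, 4, 6 → best response Risky.
Lab A against Risky: payoffs 3, 6, 1, 7 → best response Risky.
Lab A against Moonshot: payoffs 4, 9, 5, 1 → best response Incremental.
Lab B against Safe: payoffs 1, 2, 9, 5, 6 → best response Novel.
Lab B against Incremental: payoffs 7, 2, 3, 4, 8 → best response Moonshot.
Lab B against Novel: payoffs 1, 0, 3, 8, 2 → best response Risky.
Lab B against Risky: payoffs 4, 7, 2, 3, 0 → best response Incremental.
Mutual best responses: (Incremental, Moonshot); (Risky, Incremental).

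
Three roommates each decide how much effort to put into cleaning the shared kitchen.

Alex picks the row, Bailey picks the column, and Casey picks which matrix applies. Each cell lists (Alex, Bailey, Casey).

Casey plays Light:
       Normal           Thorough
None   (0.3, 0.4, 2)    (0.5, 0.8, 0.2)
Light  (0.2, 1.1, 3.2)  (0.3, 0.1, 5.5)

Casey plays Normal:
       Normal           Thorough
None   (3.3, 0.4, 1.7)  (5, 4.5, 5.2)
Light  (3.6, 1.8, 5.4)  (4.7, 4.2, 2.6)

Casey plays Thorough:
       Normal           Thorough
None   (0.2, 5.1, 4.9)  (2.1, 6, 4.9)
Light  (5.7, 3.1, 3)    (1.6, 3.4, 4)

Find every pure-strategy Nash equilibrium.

(None, Thorough, Normal)

Alex against (Normal, Light): payoffs 0.3, 0.2 → best response None.
Alex against (Normal, Normal): payoffs 3.3, 3.6 → best response Light.
Alex against (Normal, Thorough): payoffs 0.2, 5.7 → best response Light.
Alex against (Thorough, Light): payoffs 0.5, 0.3 → best response None.
Alex against (Thorough, Normal): payoffs 5, 4.7 → best response None.
Alex against (Thorough, Thorough): payoffs 2.1, 1.6 → best response None.
Bailey against (None, Light): payoffs 0.4, 0.8 → best response Thorough.
Bailey against (None, Normal): payoffs 0.4, 4.5 → best response Thorough.
Bailey against (None, Thorough): payoffs 5.1, 6 → best response Thorough.
Bailey against (Light, Light): payoffs 1.1, 0.1 → best response Normal.
Bailey against (Light, Normal): payoffs 1.8, 4.2 → best response Thorough.
Bailey against (Light, Thorough): payoffs 3.1, 3.4 → best response Thorough.
Casey against (None, Normal): payoffs 2, 1.7, 4.9 → best response Thorough.
Casey against (None, Thorough): payoffs 0.2, 5.2, 4.9 → best response Normal.
Casey against (Light, Normal): payoffs 3.2, 5.4, 3 → best response Normal.
Casey against (Light, Thorough): payoffs 5.5, 2.6, 4 → best response Light.
Mutual best responses: (None, Thorough, Normal).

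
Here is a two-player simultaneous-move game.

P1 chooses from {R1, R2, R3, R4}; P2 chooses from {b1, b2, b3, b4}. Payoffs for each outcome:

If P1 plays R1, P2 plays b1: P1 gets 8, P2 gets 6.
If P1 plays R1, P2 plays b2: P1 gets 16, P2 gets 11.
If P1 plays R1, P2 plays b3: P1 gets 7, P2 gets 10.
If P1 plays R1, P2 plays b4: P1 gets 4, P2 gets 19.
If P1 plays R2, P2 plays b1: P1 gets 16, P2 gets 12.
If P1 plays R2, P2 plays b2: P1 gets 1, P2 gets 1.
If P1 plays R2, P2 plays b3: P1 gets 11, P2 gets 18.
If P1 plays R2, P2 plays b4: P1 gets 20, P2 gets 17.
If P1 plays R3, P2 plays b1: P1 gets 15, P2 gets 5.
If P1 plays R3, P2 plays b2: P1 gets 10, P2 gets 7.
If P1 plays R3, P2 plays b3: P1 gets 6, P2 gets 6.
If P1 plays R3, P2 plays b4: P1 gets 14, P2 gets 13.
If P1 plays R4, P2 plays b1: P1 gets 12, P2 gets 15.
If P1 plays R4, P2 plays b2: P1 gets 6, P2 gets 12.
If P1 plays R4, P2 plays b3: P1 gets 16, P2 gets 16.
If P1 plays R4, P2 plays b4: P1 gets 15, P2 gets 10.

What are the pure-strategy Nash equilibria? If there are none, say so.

For each player, find the best response to each opponent profile; mutual best responses are the pure NE.
P1 against b1: payoffs 8, 16, 15, 12 → best response R2.
P1 against b2: payoffs 16, 1, 10, 6 → best response R1.
P1 against b3: payoffs 7, 11, 6, 16 → best response R4.
P1 against b4: payoffs 4, 20, 14, 15 → best response R2.
P2 against R1: payoffs 6, 11, 10, 19 → best response b4.
P2 against R2: payoffs 12, 1, 18, 17 → best response b3.
P2 against R3: payoffs 5, 7, 6, 13 → best response b4.
P2 against R4: payoffs 15, 12, 16, 10 → best response b3.
Mutual best responses: (R4, b3).

The unique pure-strategy Nash equilibrium is (R4, b3).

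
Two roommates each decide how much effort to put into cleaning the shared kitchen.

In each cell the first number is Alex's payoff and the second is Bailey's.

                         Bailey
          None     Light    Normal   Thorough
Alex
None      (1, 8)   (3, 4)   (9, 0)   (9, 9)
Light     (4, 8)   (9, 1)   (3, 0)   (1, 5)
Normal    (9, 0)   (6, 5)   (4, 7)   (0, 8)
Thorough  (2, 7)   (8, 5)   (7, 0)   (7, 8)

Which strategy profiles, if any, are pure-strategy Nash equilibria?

Pure NE: (None, Thorough)

For each strategy profile, look for a profitable unilateral deviation.
(None, None): Alex can switch to Light (1 → 4). Not NE.
(None, Light): Alex can switch to Light (3 → 9). Not NE.
(None, Normal): Bailey can switch to None (0 → 8). Not NE.
(None, Thorough): Alex gets 9, best alternative 7; Bailey gets 9, best alternative 8. No profitable deviation — NE.
(Light, None): Alex can switch to Normal (4 → 9). Not NE.
(Light, Light): Bailey can switch to None (1 → 8). Not NE.
(Light, Normal): Alex can switch to None (3 → 9). Not NE.
(Light, Thorough): Alex can switch to None (1 → 9). Not NE.
(Normal, None): Bailey can switch to Light (0 → 5). Not NE.
(Normal, Light): Alex can switch to Light (6 → 9). Not NE.
(Normal, Normal): Alex can switch to None (4 → 9). Not NE.
(The remaining 5 profiles each have a profitable deviation by the same check.)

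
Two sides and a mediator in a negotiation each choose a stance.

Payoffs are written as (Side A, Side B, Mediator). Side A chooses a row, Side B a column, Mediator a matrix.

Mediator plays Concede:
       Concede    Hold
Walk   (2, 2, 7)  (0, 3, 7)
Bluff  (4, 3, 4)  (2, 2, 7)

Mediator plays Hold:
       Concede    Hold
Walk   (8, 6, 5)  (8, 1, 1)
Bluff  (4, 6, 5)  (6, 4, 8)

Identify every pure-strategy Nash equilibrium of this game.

(Walk, Concede, Concede): Side A can switch to Bluff (2 → 4). Not NE.
(Walk, Concede, Hold): Mediator can switch to Concede (5 → 7). Not NE.
(Walk, Hold, Concede): Side A can switch to Bluff (0 → 2). Not NE.
(Walk, Hold, Hold): Side B can switch to Concede (1 → 6). Not NE.
(Bluff, Concede, Concede): Mediator can switch to Hold (4 → 5). Not NE.
(Bluff, Concede, Hold): Side A can switch to Walk (4 → 8). Not NE.
(The remaining 2 profiles each have a profitable deviation by the same check.)

There is no pure-strategy Nash equilibrium.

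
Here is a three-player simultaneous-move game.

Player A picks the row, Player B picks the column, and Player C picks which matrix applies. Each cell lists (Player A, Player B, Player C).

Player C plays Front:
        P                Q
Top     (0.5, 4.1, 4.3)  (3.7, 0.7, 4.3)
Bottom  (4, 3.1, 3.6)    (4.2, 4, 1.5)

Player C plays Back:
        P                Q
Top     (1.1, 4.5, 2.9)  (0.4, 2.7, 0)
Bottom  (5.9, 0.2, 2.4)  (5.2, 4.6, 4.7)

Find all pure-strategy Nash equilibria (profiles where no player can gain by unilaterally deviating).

Player A against (P, Front): payoffs 0.5, 4 → best response Bottom.
Player A against (P, Back): payoffs 1.1, 5.9 → best response Bottom.
Player A against (Q, Front): payoffs 3.7, 4.2 → best response Bottom.
Player A against (Q, Back): payoffs 0.4, 5.2 → best response Bottom.
Player B against (Top, Front): payoffs 4.1, 0.7 → best response P.
Player B against (Top, Back): payoffs 4.5, 2.7 → best response P.
Player B against (Bottom, Front): payoffs 3.1, 4 → best response Q.
Player B against (Bottom, Back): payoffs 0.2, 4.6 → best response Q.
Player C against (Top, P): payoffs 4.3, 2.9 → best response Front.
Player C against (Top, Q): payoffs 4.3, 0 → best response Front.
Player C against (Bottom, P): payoffs 3.6, 2.4 → best response Front.
Player C against (Bottom, Q): payoffs 1.5, 4.7 → best response Back.
Mutual best responses: (Bottom, Q, Back).

(Bottom, Q, Back)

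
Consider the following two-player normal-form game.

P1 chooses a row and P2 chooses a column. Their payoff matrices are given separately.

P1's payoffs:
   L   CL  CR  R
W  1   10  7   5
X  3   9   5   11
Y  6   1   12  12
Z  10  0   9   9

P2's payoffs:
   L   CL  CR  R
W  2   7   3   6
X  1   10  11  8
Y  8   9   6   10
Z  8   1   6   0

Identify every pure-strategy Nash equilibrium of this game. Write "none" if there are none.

P1 against L: payoffs 1, 3, 6, 10 → best response Z.
P1 against CL: payoffs 10, 9, 1, 0 → best response W.
P1 against CR: payoffs 7, 5, 12, 9 → best response Y.
P1 against R: payoffs 5, 11, 12, 9 → best response Y.
P2 against W: payoffs 2, 7, 3, 6 → best response CL.
P2 against X: payoffs 1, 10, 11, 8 → best response CR.
P2 against Y: payoffs 8, 9, 6, 10 → best response R.
P2 against Z: payoffs 8, 1, 6, 0 → best response L.
Mutual best responses: (W, CL); (Y, R); (Z, L).

The pure Nash equilibria are (W, CL) and (Y, R) and (Z, L).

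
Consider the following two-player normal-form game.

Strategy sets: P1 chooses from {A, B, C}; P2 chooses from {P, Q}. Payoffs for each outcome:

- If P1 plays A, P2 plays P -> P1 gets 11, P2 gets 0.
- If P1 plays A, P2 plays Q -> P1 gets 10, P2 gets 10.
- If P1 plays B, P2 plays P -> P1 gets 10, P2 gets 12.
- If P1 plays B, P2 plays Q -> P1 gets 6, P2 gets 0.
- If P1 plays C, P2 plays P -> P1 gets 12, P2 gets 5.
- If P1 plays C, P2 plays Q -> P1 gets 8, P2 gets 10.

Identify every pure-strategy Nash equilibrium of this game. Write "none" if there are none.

Pure NE: (A, Q)

P1 against P: payoffs 11, 10, 12 → best response C.
P1 against Q: payoffs 10, 6, 8 → best response A.
P2 against A: payoffs 0, 10 → best response Q.
P2 against B: payoffs 12, 0 → best response P.
P2 against C: payoffs 5, 10 → best response Q.
Mutual best responses: (A, Q).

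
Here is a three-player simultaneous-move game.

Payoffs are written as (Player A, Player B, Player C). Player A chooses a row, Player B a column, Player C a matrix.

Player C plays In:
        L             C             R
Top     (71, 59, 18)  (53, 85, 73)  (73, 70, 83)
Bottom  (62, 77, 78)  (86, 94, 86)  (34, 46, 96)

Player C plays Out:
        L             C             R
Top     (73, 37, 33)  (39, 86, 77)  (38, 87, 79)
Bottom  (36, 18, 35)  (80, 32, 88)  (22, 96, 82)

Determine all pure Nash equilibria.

No pure-strategy Nash equilibrium.

Player A against (L, In): payoffs 71, 62 → best response Top.
Player A against (L, Out): payoffs 73, 36 → best response Top.
Player A against (C, In): payoffs 53, 86 → best response Bottom.
Player A against (C, Out): payoffs 39, 80 → best response Bottom.
Player A against (R, In): payoffs 73, 34 → best response Top.
Player A against (R, Out): payoffs 38, 22 → best response Top.
Player B against (Top, In): payoffs 59, 85, 70 → best response C.
Player B against (Top, Out): payoffs 37, 86, 87 → best response R.
Player B against (Bottom, In): payoffs 77, 94, 46 → best response C.
Player B against (Bottom, Out): payoffs 18, 32, 96 → best response R.
Player C against (Top, L): payoffs 18, 33 → best response Out.
Player C against (Top, C): payoffs 73, 77 → best response Out.
Player C against (Top, R): payoffs 83, 79 → best response In.
Player C against (Bottom, L): payoffs 78, 35 → best response In.
Player C against (Bottom, C): payoffs 86, 88 → best response Out.
Player C against (Bottom, R): payoffs 96, 82 → best response In.
No profile is a mutual best response for all players.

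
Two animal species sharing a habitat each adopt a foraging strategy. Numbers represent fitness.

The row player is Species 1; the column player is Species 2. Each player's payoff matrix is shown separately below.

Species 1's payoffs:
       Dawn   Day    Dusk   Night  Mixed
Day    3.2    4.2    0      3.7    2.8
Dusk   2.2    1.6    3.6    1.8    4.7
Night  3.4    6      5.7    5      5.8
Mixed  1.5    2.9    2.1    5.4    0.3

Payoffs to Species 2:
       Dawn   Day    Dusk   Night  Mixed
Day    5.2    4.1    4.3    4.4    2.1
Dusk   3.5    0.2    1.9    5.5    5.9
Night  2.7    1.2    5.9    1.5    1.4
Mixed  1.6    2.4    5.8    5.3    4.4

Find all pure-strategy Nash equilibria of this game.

Species 1 against Dawn: payoffs 3.2, 2.2, 3.4, 1.5 → best response Night.
Species 1 against Day: payoffs 4.2, 1.6, 6, 2.9 → best response Night.
Species 1 against Dusk: payoffs 0, 3.6, 5.7, 2.1 → best response Night.
Species 1 against Night: payoffs 3.7, 1.8, 5, 5.4 → best response Mixed.
Species 1 against Mixed: payoffs 2.8, 4.7, 5.8, 0.3 → best response Night.
Species 2 against Day: payoffs 5.2, 4.1, 4.3, 4.4, 2.1 → best response Dawn.
Species 2 against Dusk: payoffs 3.5, 0.2, 1.9, 5.5, 5.9 → best response Mixed.
Species 2 against Night: payoffs 2.7, 1.2, 5.9, 1.5, 1.4 → best response Dusk.
Species 2 against Mixed: payoffs 1.6, 2.4, 5.8, 5.3, 4.4 → best response Dusk.
Mutual best responses: (Night, Dusk).

The unique pure-strategy Nash equilibrium is (Night, Dusk).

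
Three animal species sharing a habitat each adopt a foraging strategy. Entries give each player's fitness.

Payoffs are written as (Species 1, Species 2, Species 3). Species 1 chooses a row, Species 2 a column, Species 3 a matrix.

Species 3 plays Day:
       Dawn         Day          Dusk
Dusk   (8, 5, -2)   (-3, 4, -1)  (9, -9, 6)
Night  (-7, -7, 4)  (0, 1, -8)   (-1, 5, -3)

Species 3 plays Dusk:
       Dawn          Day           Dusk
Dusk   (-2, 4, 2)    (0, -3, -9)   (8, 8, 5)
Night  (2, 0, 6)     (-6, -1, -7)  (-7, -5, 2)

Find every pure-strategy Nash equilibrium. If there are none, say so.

Pure NE: (Night, Dawn, Dusk)

For each strategy profile, look for a profitable unilateral deviation.
(Dusk, Dawn, Day): Species 3 can switch to Dusk (-2 → 2). Not NE.
(Dusk, Dawn, Dusk): Species 1 can switch to Night (-2 → 2). Not NE.
(Dusk, Day, Day): Species 1 can switch to Night (-3 → 0). Not NE.
(Dusk, Day, Dusk): Species 2 can switch to Dawn (-3 → 4). Not NE.
(Dusk, Dusk, Day): Species 2 can switch to Dawn (-9 → 5). Not NE.
(Dusk, Dusk, Dusk): Species 3 can switch to Day (5 → 6). Not NE.
(Night, Dawn, Day): Species 1 can switch to Dusk (-7 → 8). Not NE.
(Night, Dawn, Dusk): Species 1 gets 2, best alternative -2; Species 2 gets 0, best alternative -1; Species 3 gets 6, best alternative 4. No profitable deviation — NE.
(Night, Day, Day): Species 2 can switch to Dusk (1 → 5). Not NE.
(The remaining 3 profiles each have a profitable deviation by the same check.)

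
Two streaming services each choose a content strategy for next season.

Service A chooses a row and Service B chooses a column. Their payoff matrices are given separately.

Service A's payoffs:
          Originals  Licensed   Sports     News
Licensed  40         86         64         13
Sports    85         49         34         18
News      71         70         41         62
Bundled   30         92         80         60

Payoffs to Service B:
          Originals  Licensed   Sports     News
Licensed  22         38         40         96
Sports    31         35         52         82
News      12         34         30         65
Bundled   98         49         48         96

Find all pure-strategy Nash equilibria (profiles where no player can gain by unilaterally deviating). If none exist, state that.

Service A against Originals: payoffs 40, 85, 71, 30 → best response Sports.
Service A against Licensed: payoffs 86, 49, 70, 92 → best response Bundled.
Service A against Sports: payoffs 64, 34, 41, 80 → best response Bundled.
Service A against News: payoffs 13, 18, 62, 60 → best response News.
Service B against Licensed: payoffs 22, 38, 40, 96 → best response News.
Service B against Sports: payoffs 31, 35, 52, 82 → best response News.
Service B against News: payoffs 12, 34, 30, 65 → best response News.
Service B against Bundled: payoffs 98, 49, 48, 96 → best response Originals.
Mutual best responses: (News, News).

(News, News)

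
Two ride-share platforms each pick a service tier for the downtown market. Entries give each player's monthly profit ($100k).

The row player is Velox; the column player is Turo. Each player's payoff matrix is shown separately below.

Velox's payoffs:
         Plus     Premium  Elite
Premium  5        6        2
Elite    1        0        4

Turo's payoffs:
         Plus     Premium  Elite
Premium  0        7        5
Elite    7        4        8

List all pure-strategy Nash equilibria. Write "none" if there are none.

(Premium, Plus): Turo can switch to Premium (0 → 7). Not NE.
(Premium, Premium): Velox gets 6, best alternative 0; Turo gets 7, best alternative 5. No profitable deviation — NE.
(Premium, Elite): Velox can switch to Elite (2 → 4). Not NE.
(Elite, Plus): Velox can switch to Premium (1 → 5). Not NE.
(Elite, Premium): Velox can switch to Premium (0 → 6). Not NE.
(Elite, Elite): Velox gets 4, best alternative 2; Turo gets 8, best alternative 7. No profitable deviation — NE.

(Premium, Premium) and (Elite, Elite)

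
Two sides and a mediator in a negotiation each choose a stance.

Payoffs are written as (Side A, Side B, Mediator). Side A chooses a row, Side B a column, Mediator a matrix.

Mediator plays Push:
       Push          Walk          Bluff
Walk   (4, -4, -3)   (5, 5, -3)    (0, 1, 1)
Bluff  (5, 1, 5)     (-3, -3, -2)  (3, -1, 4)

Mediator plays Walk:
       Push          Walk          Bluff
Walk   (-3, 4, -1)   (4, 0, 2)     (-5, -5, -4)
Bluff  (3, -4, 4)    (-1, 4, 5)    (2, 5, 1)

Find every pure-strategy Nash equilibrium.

Mark each player's best response to every combination of opponents' strategies; a profile where every player is best-responding is a pure Nash equilibrium.
Side A against (Push, Push): payoffs 4, 5 → best response Bluff.
Side A against (Push, Walk): payoffs -3, 3 → best response Bluff.
Side A against (Walk, Push): payoffs 5, -3 → best response Walk.
Side A against (Walk, Walk): payoffs 4, -1 → best response Walk.
Side A against (Bluff, Push): payoffs 0, 3 → best response Bluff.
Side A against (Bluff, Walk): payoffs -5, 2 → best response Bluff.
Side B against (Walk, Push): payoffs -4, 5, 1 → best response Walk.
Side B against (Walk, Walk): payoffs 4, 0, -5 → best response Push.
Side B against (Bluff, Push): payoffs 1, -3, -1 → best response Push.
Side B against (Bluff, Walk): payoffs -4, 4, 5 → best response Bluff.
Mediator against (Walk, Push): payoffs -3, -1 → best response Walk.
Mediator against (Walk, Walk): payoffs -3, 2 → best response Walk.
Mediator against (Walk, Bluff): payoffs 1, -4 → best response Push.
Mediator against (Bluff, Push): payoffs 5, 4 → best response Push.
Mediator against (Bluff, Walk): payoffs -2, 5 → best response Walk.
Mediator against (Bluff, Bluff): payoffs 4, 1 → best response Push.
Mutual best responses: (Bluff, Push, Push).

(Bluff, Push, Push)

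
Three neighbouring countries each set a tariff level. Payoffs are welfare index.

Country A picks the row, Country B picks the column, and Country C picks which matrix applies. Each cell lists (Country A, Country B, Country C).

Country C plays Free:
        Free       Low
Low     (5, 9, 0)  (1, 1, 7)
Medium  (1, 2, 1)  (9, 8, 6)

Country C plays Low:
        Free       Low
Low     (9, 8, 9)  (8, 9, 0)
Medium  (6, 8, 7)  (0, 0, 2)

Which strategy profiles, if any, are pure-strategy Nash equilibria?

For each strategy profile, look for a profitable unilateral deviation.
(Low, Free, Free): Country C can switch to Low (0 → 9). Not NE.
(Low, Free, Low): Country B can switch to Low (8 → 9). Not NE.
(Low, Low, Free): Country A can switch to Medium (1 → 9). Not NE.
(Low, Low, Low): Country C can switch to Free (0 → 7). Not NE.
(Medium, Free, Free): Country A can switch to Low (1 → 5). Not NE.
(Medium, Free, Low): Country A can switch to Low (6 → 9). Not NE.
(Medium, Low, Free): Country A gets 9, best alternative 1; Country B gets 8, best alternative 2; Country C gets 6, best alternative 2. No profitable deviation — NE.
(Medium, Low, Low): Country A can switch to Low (0 → 8). Not NE.

(Medium, Low, Free)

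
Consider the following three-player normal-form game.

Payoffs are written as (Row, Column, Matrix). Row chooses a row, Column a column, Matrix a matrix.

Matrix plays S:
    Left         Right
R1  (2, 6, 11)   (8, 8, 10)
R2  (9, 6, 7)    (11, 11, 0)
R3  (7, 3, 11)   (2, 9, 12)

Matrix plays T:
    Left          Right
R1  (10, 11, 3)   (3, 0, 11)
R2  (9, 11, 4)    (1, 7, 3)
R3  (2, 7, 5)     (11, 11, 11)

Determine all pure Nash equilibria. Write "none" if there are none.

For each strategy profile, look for a profitable unilateral deviation.
(R1, Left, S): Row can switch to R2 (2 → 9). Not NE.
(R1, Left, T): Matrix can switch to S (3 → 11). Not NE.
(R1, Right, S): Row can switch to R2 (8 → 11). Not NE.
(R1, Right, T): Row can switch to R3 (3 → 11). Not NE.
(R2, Left, S): Column can switch to Right (6 → 11). Not NE.
(R2, Left, T): Row can switch to R1 (9 → 10). Not NE.
(R2, Right, S): Matrix can switch to T (0 → 3). Not NE.
(R2, Right, T): Row can switch to R1 (1 → 3). Not NE.
(The remaining 4 profiles each have a profitable deviation by the same check.)

none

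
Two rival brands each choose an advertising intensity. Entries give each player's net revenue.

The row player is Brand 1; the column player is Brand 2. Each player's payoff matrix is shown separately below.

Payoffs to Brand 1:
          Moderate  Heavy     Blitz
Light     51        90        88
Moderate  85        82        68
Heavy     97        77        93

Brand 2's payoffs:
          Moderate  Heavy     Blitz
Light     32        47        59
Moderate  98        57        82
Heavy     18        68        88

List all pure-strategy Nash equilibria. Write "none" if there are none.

Pure NE: (Heavy, Blitz)

Brand 1 against Moderate: payoffs 51, 85, 97 → best response Heavy.
Brand 1 against Heavy: payoffs 90, 82, 77 → best response Light.
Brand 1 against Blitz: payoffs 88, 68, 93 → best response Heavy.
Brand 2 against Light: payoffs 32, 47, 59 → best response Blitz.
Brand 2 against Moderate: payoffs 98, 57, 82 → best response Moderate.
Brand 2 against Heavy: payoffs 18, 68, 88 → best response Blitz.
Mutual best responses: (Heavy, Blitz).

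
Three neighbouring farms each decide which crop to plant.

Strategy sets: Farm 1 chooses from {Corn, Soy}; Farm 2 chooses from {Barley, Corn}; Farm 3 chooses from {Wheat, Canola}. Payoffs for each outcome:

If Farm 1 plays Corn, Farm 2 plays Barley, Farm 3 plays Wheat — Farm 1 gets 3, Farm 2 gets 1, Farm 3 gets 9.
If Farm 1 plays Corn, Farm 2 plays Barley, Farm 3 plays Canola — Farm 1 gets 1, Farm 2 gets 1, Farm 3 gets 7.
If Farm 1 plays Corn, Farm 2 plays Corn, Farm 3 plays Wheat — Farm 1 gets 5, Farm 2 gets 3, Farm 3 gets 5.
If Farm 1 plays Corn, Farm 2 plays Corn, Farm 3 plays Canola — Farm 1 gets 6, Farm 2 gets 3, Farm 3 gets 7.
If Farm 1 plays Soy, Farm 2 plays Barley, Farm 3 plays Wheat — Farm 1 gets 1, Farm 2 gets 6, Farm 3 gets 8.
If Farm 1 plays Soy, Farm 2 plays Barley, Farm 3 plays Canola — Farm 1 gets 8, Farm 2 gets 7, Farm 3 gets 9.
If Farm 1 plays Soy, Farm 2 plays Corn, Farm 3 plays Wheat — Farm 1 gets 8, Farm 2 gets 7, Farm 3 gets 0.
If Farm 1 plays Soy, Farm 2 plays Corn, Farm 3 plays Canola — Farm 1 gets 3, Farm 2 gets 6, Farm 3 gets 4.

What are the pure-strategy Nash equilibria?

Pure-strategy Nash equilibria: (Corn, Corn, Canola) and (Soy, Barley, Canola)

Farm 1 against (Barley, Wheat): payoffs 3, 1 → best response Corn.
Farm 1 against (Barley, Canola): payoffs 1, 8 → best response Soy.
Farm 1 against (Corn, Wheat): payoffs 5, 8 → best response Soy.
Farm 1 against (Corn, Canola): payoffs 6, 3 → best response Corn.
Farm 2 against (Corn, Wheat): payoffs 1, 3 → best response Corn.
Farm 2 against (Corn, Canola): payoffs 1, 3 → best response Corn.
Farm 2 against (Soy, Wheat): payoffs 6, 7 → best response Corn.
Farm 2 against (Soy, Canola): payoffs 7, 6 → best response Barley.
Farm 3 against (Corn, Barley): payoffs 9, 7 → best response Wheat.
Farm 3 against (Corn, Corn): payoffs 5, 7 → best response Canola.
Farm 3 against (Soy, Barley): payoffs 8, 9 → best response Canola.
Farm 3 against (Soy, Corn): payoffs 0, 4 → best response Canola.
Mutual best responses: (Corn, Corn, Canola); (Soy, Barley, Canola).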